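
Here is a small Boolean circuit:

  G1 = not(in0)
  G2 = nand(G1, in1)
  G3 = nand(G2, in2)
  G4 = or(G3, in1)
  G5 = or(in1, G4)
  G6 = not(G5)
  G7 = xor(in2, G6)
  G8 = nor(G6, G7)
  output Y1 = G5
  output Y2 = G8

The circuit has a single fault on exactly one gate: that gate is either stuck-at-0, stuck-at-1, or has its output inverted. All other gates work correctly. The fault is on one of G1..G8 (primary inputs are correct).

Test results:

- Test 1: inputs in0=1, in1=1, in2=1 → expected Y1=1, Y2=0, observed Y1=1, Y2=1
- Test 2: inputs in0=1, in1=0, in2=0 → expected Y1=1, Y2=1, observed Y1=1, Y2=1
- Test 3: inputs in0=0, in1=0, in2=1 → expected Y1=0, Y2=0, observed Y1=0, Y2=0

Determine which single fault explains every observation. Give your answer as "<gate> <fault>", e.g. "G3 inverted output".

G7 stuck-at-0

Fault-free values for test 1 (in0=1, in1=1, in2=1): G1=0, G2=1, G3=0, G4=1, G5=1, G6=0, G7=1, G8=0, giving Y1=1, Y2=0. Observed Y1=1, Y2=1.
Test 1: faults giving observed Y1=1, Y2=1 are {G7 stuck-at-0, G7 inverted output, G8 stuck-at-1, G8 inverted output}.
Test 2 (in0=1, in1=0, in2=0): fault-free G1=0, G2=1, G3=1, G4=1, G5=1, G6=0, G7=0, G8=1 → Y1=1, Y2=1; observed Y1=1, Y2=1. Eliminates G7 inverted output, G8 inverted output.
Test 3 (in0=0, in1=0, in2=1): fault-free G1=1, G2=1, G3=0, G4=0, G5=0, G6=1, G7=0, G8=0 → Y1=0, Y2=0; observed Y1=0, Y2=0. Eliminates G8 stuck-at-1.
Only G7 stuck-at-0 is consistent with every test.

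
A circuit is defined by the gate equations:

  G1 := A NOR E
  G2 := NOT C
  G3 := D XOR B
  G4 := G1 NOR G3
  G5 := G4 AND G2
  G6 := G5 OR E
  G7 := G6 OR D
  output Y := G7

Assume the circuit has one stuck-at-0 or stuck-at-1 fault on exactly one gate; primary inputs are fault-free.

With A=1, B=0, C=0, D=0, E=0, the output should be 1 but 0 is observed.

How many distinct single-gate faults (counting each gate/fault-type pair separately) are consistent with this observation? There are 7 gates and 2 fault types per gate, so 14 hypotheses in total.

Fault-free: G1=0, G2=1, G3=0, G4=1, G5=1, G6=1, G7=1 → 1. Observed 0.
  G1 stuck-at-0: output 1 ✗
  G1 stuck-at-1: output 0 ✓
  G2 stuck-at-0: output 0 ✓
  G2 stuck-at-1: output 1 ✗
  G3 stuck-at-0: output 1 ✗
  G3 stuck-at-1: output 0 ✓
  G4 stuck-at-0: output 0 ✓
  G4 stuck-at-1: output 1 ✗
  G5 stuck-at-0: output 0 ✓
  G5 stuck-at-1: output 1 ✗
  G6 stuck-at-0: output 0 ✓
  G6 stuck-at-1: output 1 ✗
  G7 stuck-at-0: output 0 ✓
  G7 stuck-at-1: output 1 ✗
Consistent faults: {G1 stuck-at-1, G2 stuck-at-0, G3 stuck-at-1, G4 stuck-at-0, G5 stuck-at-0, G6 stuck-at-0, G7 stuck-at-0} — 7 in all.

7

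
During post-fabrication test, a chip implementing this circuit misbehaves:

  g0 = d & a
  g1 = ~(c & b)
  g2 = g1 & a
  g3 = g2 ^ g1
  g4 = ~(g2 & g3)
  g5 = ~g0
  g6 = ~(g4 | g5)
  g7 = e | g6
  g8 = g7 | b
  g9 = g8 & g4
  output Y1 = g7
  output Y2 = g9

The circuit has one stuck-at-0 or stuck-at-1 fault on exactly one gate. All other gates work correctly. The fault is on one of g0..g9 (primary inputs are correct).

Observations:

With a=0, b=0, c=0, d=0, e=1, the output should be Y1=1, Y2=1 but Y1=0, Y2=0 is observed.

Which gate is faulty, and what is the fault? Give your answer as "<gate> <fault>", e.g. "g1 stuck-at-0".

g7 stuck-at-0

Fault-free values for test 1 (a=0, b=0, c=0, d=0, e=1): g0=0, g1=1, g2=0, g3=1, g4=1, g5=1, g6=0, g7=1, g8=1, g9=1, giving Y1=1, Y2=1. Observed Y1=0, Y2=0.
Test 1: faults giving observed Y1=0, Y2=0 are {g7 stuck-at-0}.
Only g7 stuck-at-0 is consistent with every test.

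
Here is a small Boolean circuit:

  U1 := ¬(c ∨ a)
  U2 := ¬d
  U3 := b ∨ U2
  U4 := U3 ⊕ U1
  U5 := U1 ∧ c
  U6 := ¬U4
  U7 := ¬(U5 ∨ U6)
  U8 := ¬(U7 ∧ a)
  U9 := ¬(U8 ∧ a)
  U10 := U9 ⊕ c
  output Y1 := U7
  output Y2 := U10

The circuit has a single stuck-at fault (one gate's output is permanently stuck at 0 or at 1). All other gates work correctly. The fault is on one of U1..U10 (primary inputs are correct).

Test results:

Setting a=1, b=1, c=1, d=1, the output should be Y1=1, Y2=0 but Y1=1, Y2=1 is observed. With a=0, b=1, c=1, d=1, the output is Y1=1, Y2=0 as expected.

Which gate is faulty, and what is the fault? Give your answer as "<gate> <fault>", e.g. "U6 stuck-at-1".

U8 stuck-at-1

Fault-free values for test 1 (a=1, b=1, c=1, d=1): U1=0, U2=0, U3=1, U4=1, U5=0, U6=0, U7=1, U8=0, U9=1, U10=0, giving Y1=1, Y2=0. Observed Y1=1, Y2=1.
Test 1: faults giving observed Y1=1, Y2=1 are {U8 stuck-at-1, U9 stuck-at-0, U10 stuck-at-1}.
Test 2 (a=0, b=1, c=1, d=1): fault-free U1=0, U2=0, U3=1, U4=1, U5=0, U6=0, U7=1, U8=1, U9=1, U10=0 → Y1=1, Y2=0; observed Y1=1, Y2=0. Eliminates U9 stuck-at-0, U10 stuck-at-1.
Only U8 stuck-at-1 is consistent with every test.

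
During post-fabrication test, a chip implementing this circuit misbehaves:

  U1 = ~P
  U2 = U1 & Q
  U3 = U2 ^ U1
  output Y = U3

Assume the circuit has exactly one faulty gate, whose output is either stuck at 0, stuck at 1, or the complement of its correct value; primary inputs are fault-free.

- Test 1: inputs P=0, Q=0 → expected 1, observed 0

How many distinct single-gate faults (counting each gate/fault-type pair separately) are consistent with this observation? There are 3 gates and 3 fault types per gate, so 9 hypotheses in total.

Fault-free: U1=1, U2=0, U3=1 → 1. Observed 0.
  U1 stuck-at-0: output 0 ✓
  U1 stuck-at-1: output 1 ✗
  U1 inverted output: output 0 ✓
  U2 stuck-at-0: output 1 ✗
  U2 stuck-at-1: output 0 ✓
  U2 inverted output: output 0 ✓
  U3 stuck-at-0: output 0 ✓
  U3 stuck-at-1: output 1 ✗
  U3 inverted output: output 0 ✓
Consistent faults: {U1 stuck-at-0, U1 inverted output, U2 stuck-at-1, U2 inverted output, U3 stuck-at-0, U3 inverted output} — 6 in all.

6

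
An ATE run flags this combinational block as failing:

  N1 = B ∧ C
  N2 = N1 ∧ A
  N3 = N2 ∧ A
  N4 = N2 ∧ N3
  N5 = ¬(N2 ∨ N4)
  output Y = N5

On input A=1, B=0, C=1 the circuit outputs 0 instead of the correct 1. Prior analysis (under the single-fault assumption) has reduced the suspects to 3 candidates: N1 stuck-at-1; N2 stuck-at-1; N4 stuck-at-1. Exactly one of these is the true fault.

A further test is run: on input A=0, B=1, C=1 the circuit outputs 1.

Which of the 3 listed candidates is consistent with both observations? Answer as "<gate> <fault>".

N1 stuck-at-1

Evaluate each candidate on input A=0, B=1, C=1:
  N1 stuck-at-1: N1=1 [stuck-at-1], N2=0, N3=0, N4=0, N5=1 → 1 — matches
  N2 stuck-at-1: N1=1, N2=1 [stuck-at-1], N3=0, N4=0, N5=0 → 0 — eliminated
  N4 stuck-at-1: N1=1, N2=0, N3=0, N4=1 [stuck-at-1], N5=0 → 0 — eliminated
Only N1 stuck-at-1 reproduces the observed 1.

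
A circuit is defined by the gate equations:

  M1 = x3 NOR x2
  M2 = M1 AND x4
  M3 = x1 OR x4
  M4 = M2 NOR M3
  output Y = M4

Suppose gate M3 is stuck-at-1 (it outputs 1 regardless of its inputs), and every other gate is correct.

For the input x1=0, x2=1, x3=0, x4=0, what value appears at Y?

Propagate with M3 forced: M1=0, M2=0, M3=1 [stuck-at-1], M4=0.
So Y = 0. (Without the fault it would be 1.)

0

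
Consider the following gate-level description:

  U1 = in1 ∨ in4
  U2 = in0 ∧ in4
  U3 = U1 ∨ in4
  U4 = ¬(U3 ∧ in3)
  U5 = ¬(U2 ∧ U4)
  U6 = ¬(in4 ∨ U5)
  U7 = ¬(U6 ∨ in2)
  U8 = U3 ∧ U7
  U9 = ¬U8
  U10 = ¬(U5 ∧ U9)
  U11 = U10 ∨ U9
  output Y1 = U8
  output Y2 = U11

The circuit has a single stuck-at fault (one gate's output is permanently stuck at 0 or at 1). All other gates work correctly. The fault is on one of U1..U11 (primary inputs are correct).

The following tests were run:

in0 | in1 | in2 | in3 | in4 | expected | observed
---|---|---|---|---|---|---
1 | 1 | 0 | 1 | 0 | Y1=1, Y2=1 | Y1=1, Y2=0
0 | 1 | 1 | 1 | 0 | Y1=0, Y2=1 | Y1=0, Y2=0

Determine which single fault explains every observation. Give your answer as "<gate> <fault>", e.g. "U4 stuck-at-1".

U11 stuck-at-0

Fault-free values for test 1 (in0=1, in1=1, in2=0, in3=1, in4=0): U1=1, U2=0, U3=1, U4=0, U5=1, U6=0, U7=1, U8=1, U9=0, U10=1, U11=1, giving Y1=1, Y2=1. Observed Y1=1, Y2=0.
Test 1: faults giving observed Y1=1, Y2=0 are {U10 stuck-at-0, U11 stuck-at-0}.
Test 2 (in0=0, in1=1, in2=1, in3=1, in4=0): fault-free U1=1, U2=0, U3=1, U4=0, U5=1, U6=0, U7=0, U8=0, U9=1, U10=0, U11=1 → Y1=0, Y2=1; observed Y1=0, Y2=0. Eliminates U10 stuck-at-0.
Only U11 stuck-at-0 is consistent with every test.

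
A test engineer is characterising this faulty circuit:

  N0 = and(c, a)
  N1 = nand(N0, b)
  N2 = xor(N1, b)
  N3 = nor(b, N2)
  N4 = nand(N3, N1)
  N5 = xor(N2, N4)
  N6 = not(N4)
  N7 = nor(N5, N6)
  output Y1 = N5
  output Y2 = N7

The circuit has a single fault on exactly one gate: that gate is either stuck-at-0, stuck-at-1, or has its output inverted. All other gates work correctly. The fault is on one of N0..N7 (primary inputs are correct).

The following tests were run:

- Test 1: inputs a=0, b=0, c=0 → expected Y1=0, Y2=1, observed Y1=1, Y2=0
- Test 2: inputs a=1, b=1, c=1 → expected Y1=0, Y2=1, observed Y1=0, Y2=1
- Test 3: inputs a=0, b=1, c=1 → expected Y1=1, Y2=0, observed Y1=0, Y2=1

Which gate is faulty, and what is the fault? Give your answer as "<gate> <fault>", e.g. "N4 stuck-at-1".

Fault-free values for test 1 (a=0, b=0, c=0): N0=0, N1=1, N2=1, N3=0, N4=1, N5=0, N6=0, N7=1, giving Y1=0, Y2=1. Observed Y1=1, Y2=0.
Test 1: faults giving observed Y1=1, Y2=0 are {N1 stuck-at-0, N1 inverted output, N3 stuck-at-1, N3 inverted output, N4 stuck-at-0, N4 inverted output, N5 stuck-at-1, N5 inverted output}.
Test 2 (a=1, b=1, c=1): fault-free N0=1, N1=0, N2=1, N3=0, N4=1, N5=0, N6=0, N7=1 → Y1=0, Y2=1; observed Y1=0, Y2=1. Eliminates N1 inverted output, N4 stuck-at-0, N4 inverted output, N5 stuck-at-1, N5 inverted output.
Test 3 (a=0, b=1, c=1): fault-free N0=0, N1=1, N2=0, N3=0, N4=1, N5=1, N6=0, N7=0 → Y1=1, Y2=0; observed Y1=0, Y2=1. Eliminates N3 stuck-at-1, N3 inverted output.
Only N1 stuck-at-0 is consistent with every test.

N1 stuck-at-0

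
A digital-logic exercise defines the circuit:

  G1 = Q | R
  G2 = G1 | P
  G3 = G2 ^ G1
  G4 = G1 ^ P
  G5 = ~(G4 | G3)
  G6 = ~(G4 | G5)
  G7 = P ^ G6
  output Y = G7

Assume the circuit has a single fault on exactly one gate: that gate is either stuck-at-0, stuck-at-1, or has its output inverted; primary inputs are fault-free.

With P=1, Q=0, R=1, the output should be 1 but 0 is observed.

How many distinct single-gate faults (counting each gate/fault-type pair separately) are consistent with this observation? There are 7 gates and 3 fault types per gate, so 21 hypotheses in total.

10

Fault-free: G1=1, G2=1, G3=0, G4=0, G5=1, G6=0, G7=1 → 1. Observed 0.
  G1: none of the 3 fault types match ✗
  G2: stuck-at-0, inverted output ✓; others ✗
  G3: stuck-at-1, inverted output ✓; others ✗
  G4: none of the 3 fault types match ✗
  G5: stuck-at-0, inverted output ✓; others ✗
  G6: stuck-at-1, inverted output ✓; others ✗
  G7: stuck-at-0, inverted output ✓; others ✗
Consistent faults: {G2 stuck-at-0, G2 inverted output, G3 stuck-at-1, G3 inverted output, G5 stuck-at-0, G5 inverted output, G6 stuck-at-1, G6 inverted output, G7 stuck-at-0, G7 inverted output} — 10 in all.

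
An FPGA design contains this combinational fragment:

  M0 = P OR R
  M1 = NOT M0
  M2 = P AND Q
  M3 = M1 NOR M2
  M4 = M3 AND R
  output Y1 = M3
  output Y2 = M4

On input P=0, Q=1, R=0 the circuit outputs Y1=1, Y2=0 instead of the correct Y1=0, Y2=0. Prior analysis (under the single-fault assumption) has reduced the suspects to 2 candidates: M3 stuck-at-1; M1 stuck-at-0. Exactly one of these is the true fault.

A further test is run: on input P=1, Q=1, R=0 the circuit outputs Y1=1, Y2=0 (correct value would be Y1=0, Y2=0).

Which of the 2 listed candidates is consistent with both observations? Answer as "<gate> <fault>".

M3 stuck-at-1

Evaluate each candidate on input P=1, Q=1, R=0:
  M3 stuck-at-1: M0=1, M1=0, M2=1, M3=1 [stuck-at-1], M4=0 → Y1=1, Y2=0 — matches
  M1 stuck-at-0: M0=1, M1=0 [stuck-at-0], M2=1, M3=0, M4=0 → Y1=0, Y2=0 — eliminated
Only M3 stuck-at-1 reproduces the observed Y1=1, Y2=0.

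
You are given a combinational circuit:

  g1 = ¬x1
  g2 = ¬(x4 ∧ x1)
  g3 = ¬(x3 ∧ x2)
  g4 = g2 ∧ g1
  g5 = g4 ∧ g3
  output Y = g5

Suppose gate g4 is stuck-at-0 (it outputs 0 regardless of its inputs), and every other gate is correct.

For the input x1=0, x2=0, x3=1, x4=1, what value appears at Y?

Propagate with g4 forced: g1=1, g2=1, g3=1, g4=0 [stuck-at-0], g5=0.
So Y = 0. (Without the fault it would be 1.)

0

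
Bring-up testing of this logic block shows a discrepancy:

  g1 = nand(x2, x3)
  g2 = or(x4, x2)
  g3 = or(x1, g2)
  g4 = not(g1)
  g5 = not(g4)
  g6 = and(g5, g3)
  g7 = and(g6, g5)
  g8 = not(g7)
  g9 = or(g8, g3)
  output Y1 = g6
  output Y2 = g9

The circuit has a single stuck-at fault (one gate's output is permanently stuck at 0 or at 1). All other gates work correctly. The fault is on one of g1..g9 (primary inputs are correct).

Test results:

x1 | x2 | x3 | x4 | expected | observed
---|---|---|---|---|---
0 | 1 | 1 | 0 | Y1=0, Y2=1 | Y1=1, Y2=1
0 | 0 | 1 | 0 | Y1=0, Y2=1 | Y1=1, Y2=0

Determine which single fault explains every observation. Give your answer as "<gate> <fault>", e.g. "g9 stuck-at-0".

Fault-free values for test 1 (x1=0, x2=1, x3=1, x4=0): g1=0, g2=1, g3=1, g4=1, g5=0, g6=0, g7=0, g8=1, g9=1, giving Y1=0, Y2=1. Observed Y1=1, Y2=1.
Test 1: faults giving observed Y1=1, Y2=1 are {g1 stuck-at-1, g4 stuck-at-0, g5 stuck-at-1, g6 stuck-at-1}.
Test 2 (x1=0, x2=0, x3=1, x4=0): fault-free g1=1, g2=0, g3=0, g4=0, g5=1, g6=0, g7=0, g8=1, g9=1 → Y1=0, Y2=1; observed Y1=1, Y2=0. Eliminates g1 stuck-at-1, g4 stuck-at-0, g5 stuck-at-1.
Only g6 stuck-at-1 is consistent with every test.

g6 stuck-at-1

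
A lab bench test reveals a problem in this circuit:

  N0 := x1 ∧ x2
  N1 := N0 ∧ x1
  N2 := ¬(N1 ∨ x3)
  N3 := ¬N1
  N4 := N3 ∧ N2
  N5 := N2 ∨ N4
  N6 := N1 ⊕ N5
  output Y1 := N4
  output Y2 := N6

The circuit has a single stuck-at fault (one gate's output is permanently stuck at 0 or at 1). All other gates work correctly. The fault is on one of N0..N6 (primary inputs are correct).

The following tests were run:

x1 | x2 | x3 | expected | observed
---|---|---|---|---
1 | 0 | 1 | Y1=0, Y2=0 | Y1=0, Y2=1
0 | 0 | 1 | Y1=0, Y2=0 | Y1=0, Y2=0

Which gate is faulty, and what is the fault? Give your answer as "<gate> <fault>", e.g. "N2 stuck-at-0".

N0 stuck-at-1

Fault-free values for test 1 (x1=1, x2=0, x3=1): N0=0, N1=0, N2=0, N3=1, N4=0, N5=0, N6=0, giving Y1=0, Y2=0. Observed Y1=0, Y2=1.
Test 1: faults giving observed Y1=0, Y2=1 are {N0 stuck-at-1, N1 stuck-at-1, N5 stuck-at-1, N6 stuck-at-1}.
Test 2 (x1=0, x2=0, x3=1): fault-free N0=0, N1=0, N2=0, N3=1, N4=0, N5=0, N6=0 → Y1=0, Y2=0; observed Y1=0, Y2=0. Eliminates N1 stuck-at-1, N5 stuck-at-1, N6 stuck-at-1.
Only N0 stuck-at-1 is consistent with every test.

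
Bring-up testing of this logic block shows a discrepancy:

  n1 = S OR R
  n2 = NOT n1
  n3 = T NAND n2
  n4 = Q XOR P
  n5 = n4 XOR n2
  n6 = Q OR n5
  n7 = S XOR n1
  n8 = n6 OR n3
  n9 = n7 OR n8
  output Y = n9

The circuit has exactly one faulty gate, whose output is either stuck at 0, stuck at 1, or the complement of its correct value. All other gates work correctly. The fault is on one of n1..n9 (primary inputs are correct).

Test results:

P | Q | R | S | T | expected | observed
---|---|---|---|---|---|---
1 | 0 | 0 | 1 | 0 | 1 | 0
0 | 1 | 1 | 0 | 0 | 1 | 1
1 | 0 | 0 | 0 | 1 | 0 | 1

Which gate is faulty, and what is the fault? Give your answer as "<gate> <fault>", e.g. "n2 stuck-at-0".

n8 inverted output

Fault-free values for test 1 (P=1, Q=0, R=0, S=1, T=0): n1=1, n2=0, n3=1, n4=1, n5=1, n6=1, n7=0, n8=1, n9=1, giving Y=1. Observed 0.
Test 1: faults giving observed 0 are {n8 stuck-at-0, n8 inverted output, n9 stuck-at-0, n9 inverted output}.
Test 2 (P=0, Q=1, R=1, S=0, T=0): fault-free n1=1, n2=0, n3=1, n4=1, n5=1, n6=1, n7=1, n8=1, n9=1 → 1; observed 1. Eliminates n9 stuck-at-0, n9 inverted output.
Test 3 (P=1, Q=0, R=0, S=0, T=1): fault-free n1=0, n2=1, n3=0, n4=1, n5=0, n6=0, n7=0, n8=0, n9=0 → 0; observed 1. Eliminates n8 stuck-at-0.
Only n8 inverted output is consistent with every test.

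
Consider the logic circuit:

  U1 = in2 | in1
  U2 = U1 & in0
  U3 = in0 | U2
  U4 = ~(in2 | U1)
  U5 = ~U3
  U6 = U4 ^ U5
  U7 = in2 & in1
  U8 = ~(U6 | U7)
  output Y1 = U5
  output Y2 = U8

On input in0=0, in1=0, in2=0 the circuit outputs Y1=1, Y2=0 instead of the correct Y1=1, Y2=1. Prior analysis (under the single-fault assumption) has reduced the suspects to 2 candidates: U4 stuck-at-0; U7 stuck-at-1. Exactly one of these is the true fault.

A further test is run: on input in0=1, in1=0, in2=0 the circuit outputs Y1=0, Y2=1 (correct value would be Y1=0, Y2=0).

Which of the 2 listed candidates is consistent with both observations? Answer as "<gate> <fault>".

U4 stuck-at-0

Evaluate each candidate on input in0=1, in1=0, in2=0:
  U4 stuck-at-0: U1=0, U2=0, U3=1, U4=0 [stuck-at-0], U5=0, U6=0, U7=0, U8=1 → Y1=0, Y2=1 — matches
  U7 stuck-at-1: U1=0, U2=0, U3=1, U4=1, U5=0, U6=1, U7=1 [stuck-at-1], U8=0 → Y1=0, Y2=0 — eliminated
Only U4 stuck-at-0 reproduces the observed Y1=0, Y2=1.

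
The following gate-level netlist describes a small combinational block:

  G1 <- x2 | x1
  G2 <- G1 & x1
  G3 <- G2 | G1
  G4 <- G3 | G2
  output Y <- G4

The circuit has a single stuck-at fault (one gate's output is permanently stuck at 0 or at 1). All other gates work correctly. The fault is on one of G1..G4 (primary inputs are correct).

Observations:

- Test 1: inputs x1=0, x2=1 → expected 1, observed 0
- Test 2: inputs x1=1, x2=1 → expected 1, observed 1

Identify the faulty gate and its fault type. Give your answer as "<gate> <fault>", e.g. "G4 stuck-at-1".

Fault-free values for test 1 (x1=0, x2=1): G1=1, G2=0, G3=1, G4=1, giving Y=1. Observed 0.
Test 1: faults giving observed 0 are {G1 stuck-at-0, G3 stuck-at-0, G4 stuck-at-0}.
Test 2 (x1=1, x2=1): fault-free G1=1, G2=1, G3=1, G4=1 → 1; observed 1. Eliminates G1 stuck-at-0, G4 stuck-at-0.
Only G3 stuck-at-0 is consistent with every test.

G3 stuck-at-0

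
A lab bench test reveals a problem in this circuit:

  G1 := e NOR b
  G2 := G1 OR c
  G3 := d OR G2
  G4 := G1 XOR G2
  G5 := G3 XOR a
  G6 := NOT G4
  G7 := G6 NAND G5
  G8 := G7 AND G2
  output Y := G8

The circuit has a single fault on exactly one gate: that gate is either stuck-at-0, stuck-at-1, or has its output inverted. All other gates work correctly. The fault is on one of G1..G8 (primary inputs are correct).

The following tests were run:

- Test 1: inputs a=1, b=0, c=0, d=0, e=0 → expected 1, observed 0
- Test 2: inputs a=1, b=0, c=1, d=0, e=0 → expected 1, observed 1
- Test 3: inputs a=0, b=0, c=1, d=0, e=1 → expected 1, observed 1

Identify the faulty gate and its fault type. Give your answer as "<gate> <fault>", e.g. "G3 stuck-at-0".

Fault-free values for test 1 (a=1, b=0, c=0, d=0, e=0): G1=1, G2=1, G3=1, G4=0, G5=0, G6=1, G7=1, G8=1, giving Y=1. Observed 0.
Test 1: faults giving observed 0 are {G1 stuck-at-0, G1 inverted output, G2 stuck-at-0, G2 inverted output, G3 stuck-at-0, G3 inverted output, G5 stuck-at-1, G5 inverted output, G7 stuck-at-0, G7 inverted output, G8 stuck-at-0, G8 inverted output}.
Test 2 (a=1, b=0, c=1, d=0, e=0): fault-free G1=1, G2=1, G3=1, G4=0, G5=0, G6=1, G7=1, G8=1 → 1; observed 1. Eliminates G2 stuck-at-0, G2 inverted output, G3 stuck-at-0, G3 inverted output, G5 stuck-at-1, G5 inverted output, G7 stuck-at-0, G7 inverted output, G8 stuck-at-0, G8 inverted output.
Test 3 (a=0, b=0, c=1, d=0, e=1): fault-free G1=0, G2=1, G3=1, G4=1, G5=1, G6=0, G7=1, G8=1 → 1; observed 1. Eliminates G1 inverted output.
Only G1 stuck-at-0 is consistent with every test.

G1 stuck-at-0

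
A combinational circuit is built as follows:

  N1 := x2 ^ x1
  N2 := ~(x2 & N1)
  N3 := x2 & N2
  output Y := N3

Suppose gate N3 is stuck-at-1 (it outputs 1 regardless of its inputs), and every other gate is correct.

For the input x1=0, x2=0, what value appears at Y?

1

Propagate with N3 forced: N1=0, N2=1, N3=1 [stuck-at-1].
So Y = 1. (Without the fault it would be 0.)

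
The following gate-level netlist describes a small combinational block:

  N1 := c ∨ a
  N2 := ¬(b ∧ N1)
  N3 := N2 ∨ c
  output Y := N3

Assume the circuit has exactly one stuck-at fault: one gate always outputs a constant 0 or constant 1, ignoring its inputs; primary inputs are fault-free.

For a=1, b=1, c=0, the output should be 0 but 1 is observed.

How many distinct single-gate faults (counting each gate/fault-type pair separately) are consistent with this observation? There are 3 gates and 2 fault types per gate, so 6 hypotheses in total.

Fault-free: N1=1, N2=0, N3=0 → 0. Observed 1.
  N1 stuck-at-0: output 1 ✓
  N1 stuck-at-1: output 0 ✗
  N2 stuck-at-0: output 0 ✗
  N2 stuck-at-1: output 1 ✓
  N3 stuck-at-0: output 0 ✗
  N3 stuck-at-1: output 1 ✓
Consistent faults: {N1 stuck-at-0, N2 stuck-at-1, N3 stuck-at-1} — 3 in all.

3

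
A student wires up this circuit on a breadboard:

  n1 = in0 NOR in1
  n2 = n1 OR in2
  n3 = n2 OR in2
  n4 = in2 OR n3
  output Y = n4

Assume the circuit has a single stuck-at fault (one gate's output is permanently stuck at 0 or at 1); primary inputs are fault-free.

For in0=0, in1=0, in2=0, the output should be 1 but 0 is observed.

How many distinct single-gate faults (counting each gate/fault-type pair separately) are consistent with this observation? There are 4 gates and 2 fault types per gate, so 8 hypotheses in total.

4

Fault-free: n1=1, n2=1, n3=1, n4=1 → 1. Observed 0.
  n1 stuck-at-0: output 0 ✓
  n1 stuck-at-1: output 1 ✗
  n2 stuck-at-0: output 0 ✓
  n2 stuck-at-1: output 1 ✗
  n3 stuck-at-0: output 0 ✓
  n3 stuck-at-1: output 1 ✗
  n4 stuck-at-0: output 0 ✓
  n4 stuck-at-1: output 1 ✗
Consistent faults: {n1 stuck-at-0, n2 stuck-at-0, n3 stuck-at-0, n4 stuck-at-0} — 4 in all.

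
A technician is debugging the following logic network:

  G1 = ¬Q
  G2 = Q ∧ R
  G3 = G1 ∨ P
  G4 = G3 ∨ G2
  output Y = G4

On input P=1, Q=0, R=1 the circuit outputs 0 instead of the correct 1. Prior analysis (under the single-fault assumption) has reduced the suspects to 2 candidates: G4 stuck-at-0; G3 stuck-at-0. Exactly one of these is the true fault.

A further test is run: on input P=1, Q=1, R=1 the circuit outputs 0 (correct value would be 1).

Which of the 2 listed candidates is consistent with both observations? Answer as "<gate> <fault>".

Evaluate each candidate on input P=1, Q=1, R=1:
  G4 stuck-at-0: G1=0, G2=1, G3=1, G4=0 [stuck-at-0] → 0 — matches
  G3 stuck-at-0: G1=0, G2=1, G3=0 [stuck-at-0], G4=1 → 1 — eliminated
Only G4 stuck-at-0 reproduces the observed 0.

G4 stuck-at-0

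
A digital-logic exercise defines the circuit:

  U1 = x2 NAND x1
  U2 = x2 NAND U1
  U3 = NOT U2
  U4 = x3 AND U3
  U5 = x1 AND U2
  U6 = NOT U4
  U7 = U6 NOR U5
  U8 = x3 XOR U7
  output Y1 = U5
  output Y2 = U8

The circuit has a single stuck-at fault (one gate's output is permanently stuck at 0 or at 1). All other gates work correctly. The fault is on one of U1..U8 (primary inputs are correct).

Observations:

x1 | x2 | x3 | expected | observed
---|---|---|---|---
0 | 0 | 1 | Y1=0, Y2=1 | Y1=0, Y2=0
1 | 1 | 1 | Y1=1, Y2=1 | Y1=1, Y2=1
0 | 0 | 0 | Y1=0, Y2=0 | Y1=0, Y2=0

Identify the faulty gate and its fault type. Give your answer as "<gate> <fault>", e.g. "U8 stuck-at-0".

U3 stuck-at-1

Fault-free values for test 1 (x1=0, x2=0, x3=1): U1=1, U2=1, U3=0, U4=0, U5=0, U6=1, U7=0, U8=1, giving Y1=0, Y2=1. Observed Y1=0, Y2=0.
Test 1: faults giving observed Y1=0, Y2=0 are {U2 stuck-at-0, U3 stuck-at-1, U4 stuck-at-1, U6 stuck-at-0, U7 stuck-at-1, U8 stuck-at-0}.
Test 2 (x1=1, x2=1, x3=1): fault-free U1=0, U2=1, U3=0, U4=0, U5=1, U6=1, U7=0, U8=1 → Y1=1, Y2=1; observed Y1=1, Y2=1. Eliminates U2 stuck-at-0, U7 stuck-at-1, U8 stuck-at-0.
Test 3 (x1=0, x2=0, x3=0): fault-free U1=1, U2=1, U3=0, U4=0, U5=0, U6=1, U7=0, U8=0 → Y1=0, Y2=0; observed Y1=0, Y2=0. Eliminates U4 stuck-at-1, U6 stuck-at-0.
Only U3 stuck-at-1 is consistent with every test.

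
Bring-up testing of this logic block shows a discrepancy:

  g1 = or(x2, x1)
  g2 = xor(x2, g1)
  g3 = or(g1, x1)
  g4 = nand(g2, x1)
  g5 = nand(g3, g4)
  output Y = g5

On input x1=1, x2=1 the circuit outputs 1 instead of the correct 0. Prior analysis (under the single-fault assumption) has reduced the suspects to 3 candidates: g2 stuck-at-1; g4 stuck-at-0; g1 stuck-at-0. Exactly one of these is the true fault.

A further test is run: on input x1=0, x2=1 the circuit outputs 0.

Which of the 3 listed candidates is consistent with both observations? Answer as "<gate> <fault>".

g2 stuck-at-1

Evaluate each candidate on input x1=0, x2=1:
  g2 stuck-at-1: g1=1, g2=1 [stuck-at-1], g3=1, g4=1, g5=0 → 0 — matches
  g4 stuck-at-0: g1=1, g2=0, g3=1, g4=0 [stuck-at-0], g5=1 → 1 — eliminated
  g1 stuck-at-0: g1=0 [stuck-at-0], g2=1, g3=0, g4=1, g5=1 → 1 — eliminated
Only g2 stuck-at-1 reproduces the observed 0.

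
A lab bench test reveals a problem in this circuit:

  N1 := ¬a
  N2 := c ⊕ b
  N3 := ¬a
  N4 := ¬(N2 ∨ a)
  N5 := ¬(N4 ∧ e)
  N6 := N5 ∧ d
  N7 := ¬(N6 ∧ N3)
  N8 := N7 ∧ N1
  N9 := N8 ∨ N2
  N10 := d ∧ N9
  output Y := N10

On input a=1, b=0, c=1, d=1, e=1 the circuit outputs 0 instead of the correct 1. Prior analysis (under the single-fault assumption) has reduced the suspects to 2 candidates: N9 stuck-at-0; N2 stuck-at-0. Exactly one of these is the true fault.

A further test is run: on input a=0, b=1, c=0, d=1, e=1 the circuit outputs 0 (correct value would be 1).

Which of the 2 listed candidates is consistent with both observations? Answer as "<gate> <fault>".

N9 stuck-at-0

Evaluate each candidate on input a=0, b=1, c=0, d=1, e=1:
  N9 stuck-at-0: N1=1, N2=1, N3=1, N4=0, N5=1, N6=1, N7=0, N8=0, N9=0 [stuck-at-0], N10=0 → 0 — matches
  N2 stuck-at-0: N1=1, N2=0 [stuck-at-0], N3=1, N4=1, N5=0, N6=0, N7=1, N8=1, N9=1, N10=1 → 1 — eliminated
Only N9 stuck-at-0 reproduces the observed 0.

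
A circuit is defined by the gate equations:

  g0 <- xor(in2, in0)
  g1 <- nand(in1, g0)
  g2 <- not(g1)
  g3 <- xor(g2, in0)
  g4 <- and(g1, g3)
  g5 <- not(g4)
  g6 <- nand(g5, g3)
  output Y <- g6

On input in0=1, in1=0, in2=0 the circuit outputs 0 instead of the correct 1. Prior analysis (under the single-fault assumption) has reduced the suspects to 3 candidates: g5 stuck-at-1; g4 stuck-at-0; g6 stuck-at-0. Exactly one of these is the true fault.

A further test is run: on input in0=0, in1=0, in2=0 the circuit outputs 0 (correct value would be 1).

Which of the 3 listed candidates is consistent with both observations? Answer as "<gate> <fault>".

g6 stuck-at-0

Evaluate each candidate on input in0=0, in1=0, in2=0:
  g5 stuck-at-1: g0=0, g1=1, g2=0, g3=0, g4=0, g5=1 [stuck-at-1], g6=1 → 1 — eliminated
  g4 stuck-at-0: g0=0, g1=1, g2=0, g3=0, g4=0 [stuck-at-0], g5=1, g6=1 → 1 — eliminated
  g6 stuck-at-0: g0=0, g1=1, g2=0, g3=0, g4=0, g5=1, g6=0 [stuck-at-0] → 0 — matches
Only g6 stuck-at-0 reproduces the observed 0.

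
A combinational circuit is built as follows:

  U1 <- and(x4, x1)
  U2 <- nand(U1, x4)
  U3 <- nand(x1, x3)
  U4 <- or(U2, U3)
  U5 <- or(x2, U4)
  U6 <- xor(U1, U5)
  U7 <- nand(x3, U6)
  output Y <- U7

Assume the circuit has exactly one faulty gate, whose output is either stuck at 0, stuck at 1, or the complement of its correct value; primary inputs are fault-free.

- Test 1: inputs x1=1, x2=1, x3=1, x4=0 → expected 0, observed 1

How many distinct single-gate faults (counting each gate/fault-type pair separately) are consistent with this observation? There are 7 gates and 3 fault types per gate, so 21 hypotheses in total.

Fault-free: U1=0, U2=1, U3=0, U4=1, U5=1, U6=1, U7=0 → 0. Observed 1.
  U1: stuck-at-1, inverted output ✓; others ✗
  U2: none of the 3 fault types match ✗
  U3: none of the 3 fault types match ✗
  U4: none of the 3 fault types match ✗
  U5: stuck-at-0, inverted output ✓; others ✗
  U6: stuck-at-0, inverted output ✓; others ✗
  U7: stuck-at-1, inverted output ✓; others ✗
Consistent faults: {U1 stuck-at-1, U1 inverted output, U5 stuck-at-0, U5 inverted output, U6 stuck-at-0, U6 inverted output, U7 stuck-at-1, U7 inverted output} — 8 in all.

8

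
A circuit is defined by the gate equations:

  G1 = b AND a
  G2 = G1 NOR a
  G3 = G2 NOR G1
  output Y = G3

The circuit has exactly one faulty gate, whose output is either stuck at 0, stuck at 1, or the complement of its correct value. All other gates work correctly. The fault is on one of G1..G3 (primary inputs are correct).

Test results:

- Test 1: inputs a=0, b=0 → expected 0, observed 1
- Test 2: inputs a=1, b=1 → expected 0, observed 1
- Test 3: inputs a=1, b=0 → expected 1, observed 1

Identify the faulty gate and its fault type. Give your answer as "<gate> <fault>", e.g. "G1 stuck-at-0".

G3 stuck-at-1

Fault-free values for test 1 (a=0, b=0): G1=0, G2=1, G3=0, giving Y=0. Observed 1.
Test 1: faults giving observed 1 are {G2 stuck-at-0, G2 inverted output, G3 stuck-at-1, G3 inverted output}.
Test 2 (a=1, b=1): fault-free G1=1, G2=0, G3=0 → 0; observed 1. Eliminates G2 stuck-at-0, G2 inverted output.
Test 3 (a=1, b=0): fault-free G1=0, G2=0, G3=1 → 1; observed 1. Eliminates G3 inverted output.
Only G3 stuck-at-1 is consistent with every test.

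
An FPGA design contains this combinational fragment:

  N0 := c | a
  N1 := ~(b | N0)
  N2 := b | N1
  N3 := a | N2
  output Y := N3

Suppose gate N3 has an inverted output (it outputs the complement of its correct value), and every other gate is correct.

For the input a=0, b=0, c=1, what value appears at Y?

Propagate with N3 forced: N0=1, N1=0, N2=0, N3=1 [inverted output].
So Y = 1. (Without the fault it would be 0.)

1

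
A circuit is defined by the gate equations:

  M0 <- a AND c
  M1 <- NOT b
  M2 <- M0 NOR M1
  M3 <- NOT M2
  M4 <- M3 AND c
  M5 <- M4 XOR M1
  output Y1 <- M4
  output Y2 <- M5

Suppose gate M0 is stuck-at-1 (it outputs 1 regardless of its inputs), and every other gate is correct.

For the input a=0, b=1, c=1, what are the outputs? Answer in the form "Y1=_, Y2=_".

Propagate with M0 forced: M0=1 [stuck-at-1], M1=0, M2=0, M3=1, M4=1, M5=1.
So the outputs are Y1=1, Y2=1. (Without the fault they would be Y1=0, Y2=0.)

Y1=1, Y2=1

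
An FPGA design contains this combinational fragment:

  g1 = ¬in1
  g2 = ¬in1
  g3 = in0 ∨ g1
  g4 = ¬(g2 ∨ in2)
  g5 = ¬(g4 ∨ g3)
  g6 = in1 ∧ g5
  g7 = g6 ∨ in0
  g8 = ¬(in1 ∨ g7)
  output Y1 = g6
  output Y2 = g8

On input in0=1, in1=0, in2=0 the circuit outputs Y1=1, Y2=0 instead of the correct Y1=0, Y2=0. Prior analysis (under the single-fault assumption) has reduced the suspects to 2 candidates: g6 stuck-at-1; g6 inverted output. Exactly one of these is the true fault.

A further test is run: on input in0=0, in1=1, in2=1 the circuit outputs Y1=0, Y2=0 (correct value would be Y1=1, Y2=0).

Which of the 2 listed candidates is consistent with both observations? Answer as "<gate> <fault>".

Evaluate each candidate on input in0=0, in1=1, in2=1:
  g6 stuck-at-1: g1=0, g2=0, g3=0, g4=0, g5=1, g6=1 [stuck-at-1], g7=1, g8=0 → Y1=1, Y2=0 — eliminated
  g6 inverted output: g1=0, g2=0, g3=0, g4=0, g5=1, g6=0 [inverted output], g7=0, g8=0 → Y1=0, Y2=0 — matches
Only g6 inverted output reproduces the observed Y1=0, Y2=0.

g6 inverted output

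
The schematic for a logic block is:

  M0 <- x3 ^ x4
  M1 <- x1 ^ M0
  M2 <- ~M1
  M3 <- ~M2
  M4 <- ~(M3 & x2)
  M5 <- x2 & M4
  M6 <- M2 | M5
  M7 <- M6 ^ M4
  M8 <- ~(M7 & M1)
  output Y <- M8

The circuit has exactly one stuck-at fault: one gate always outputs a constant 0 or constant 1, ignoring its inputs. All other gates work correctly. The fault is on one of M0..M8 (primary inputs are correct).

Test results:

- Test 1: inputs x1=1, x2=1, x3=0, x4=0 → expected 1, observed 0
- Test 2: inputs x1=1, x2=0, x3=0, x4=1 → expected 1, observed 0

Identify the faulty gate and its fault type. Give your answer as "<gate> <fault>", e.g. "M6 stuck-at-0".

Fault-free values for test 1 (x1=1, x2=1, x3=0, x4=0): M0=0, M1=1, M2=0, M3=1, M4=0, M5=0, M6=0, M7=0, M8=1, giving Y=1. Observed 0.
Test 1: faults giving observed 0 are {M5 stuck-at-1, M6 stuck-at-1, M7 stuck-at-1, M8 stuck-at-0}.
Test 2 (x1=1, x2=0, x3=0, x4=1): fault-free M0=1, M1=0, M2=1, M3=0, M4=1, M5=0, M6=1, M7=0, M8=1 → 1; observed 0. Eliminates M5 stuck-at-1, M6 stuck-at-1, M7 stuck-at-1.
Only M8 stuck-at-0 is consistent with every test.

M8 stuck-at-0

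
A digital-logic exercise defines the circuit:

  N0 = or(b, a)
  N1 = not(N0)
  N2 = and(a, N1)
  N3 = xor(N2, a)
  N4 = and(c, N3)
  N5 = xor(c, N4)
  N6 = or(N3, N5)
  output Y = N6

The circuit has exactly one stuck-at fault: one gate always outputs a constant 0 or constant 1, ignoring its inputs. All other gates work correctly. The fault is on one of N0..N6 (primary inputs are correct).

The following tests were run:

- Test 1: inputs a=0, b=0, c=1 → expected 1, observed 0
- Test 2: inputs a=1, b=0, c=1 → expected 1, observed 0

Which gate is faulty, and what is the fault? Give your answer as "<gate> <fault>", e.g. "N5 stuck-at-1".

N6 stuck-at-0

Fault-free values for test 1 (a=0, b=0, c=1): N0=0, N1=1, N2=0, N3=0, N4=0, N5=1, N6=1, giving Y=1. Observed 0.
Test 1: faults giving observed 0 are {N4 stuck-at-1, N5 stuck-at-0, N6 stuck-at-0}.
Test 2 (a=1, b=0, c=1): fault-free N0=1, N1=0, N2=0, N3=1, N4=1, N5=0, N6=1 → 1; observed 0. Eliminates N4 stuck-at-1, N5 stuck-at-0.
Only N6 stuck-at-0 is consistent with every test.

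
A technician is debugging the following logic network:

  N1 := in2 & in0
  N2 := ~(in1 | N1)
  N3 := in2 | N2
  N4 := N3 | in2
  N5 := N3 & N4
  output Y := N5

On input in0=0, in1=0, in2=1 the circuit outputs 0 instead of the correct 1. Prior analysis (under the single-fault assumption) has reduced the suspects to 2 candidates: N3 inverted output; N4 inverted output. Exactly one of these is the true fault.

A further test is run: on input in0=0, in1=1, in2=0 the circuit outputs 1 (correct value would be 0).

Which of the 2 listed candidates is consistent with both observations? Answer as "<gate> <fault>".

N3 inverted output

Evaluate each candidate on input in0=0, in1=1, in2=0:
  N3 inverted output: N1=0, N2=0, N3=1 [inverted output], N4=1, N5=1 → 1 — matches
  N4 inverted output: N1=0, N2=0, N3=0, N4=1 [inverted output], N5=0 → 0 — eliminated
Only N3 inverted output reproduces the observed 1.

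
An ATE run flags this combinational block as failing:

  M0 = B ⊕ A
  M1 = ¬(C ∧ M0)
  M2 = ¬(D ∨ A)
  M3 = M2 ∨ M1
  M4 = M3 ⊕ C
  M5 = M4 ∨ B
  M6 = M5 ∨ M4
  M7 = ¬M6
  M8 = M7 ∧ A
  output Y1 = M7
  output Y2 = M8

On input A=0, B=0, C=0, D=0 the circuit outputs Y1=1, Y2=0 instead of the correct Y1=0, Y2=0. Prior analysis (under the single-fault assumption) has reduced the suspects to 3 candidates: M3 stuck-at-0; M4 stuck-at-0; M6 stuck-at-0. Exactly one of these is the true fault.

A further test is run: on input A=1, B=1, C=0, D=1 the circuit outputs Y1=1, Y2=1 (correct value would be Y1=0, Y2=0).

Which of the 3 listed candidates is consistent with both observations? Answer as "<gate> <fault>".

M6 stuck-at-0

Evaluate each candidate on input A=1, B=1, C=0, D=1:
  M3 stuck-at-0: M0=0, M1=1, M2=0, M3=0 [stuck-at-0], M4=0, M5=1, M6=1, M7=0, M8=0 → Y1=0, Y2=0 — eliminated
  M4 stuck-at-0: M0=0, M1=1, M2=0, M3=1, M4=0 [stuck-at-0], M5=1, M6=1, M7=0, M8=0 → Y1=0, Y2=0 — eliminated
  M6 stuck-at-0: M0=0, M1=1, M2=0, M3=1, M4=1, M5=1, M6=0 [stuck-at-0], M7=1, M8=1 → Y1=1, Y2=1 — matches
Only M6 stuck-at-0 reproduces the observed Y1=1, Y2=1.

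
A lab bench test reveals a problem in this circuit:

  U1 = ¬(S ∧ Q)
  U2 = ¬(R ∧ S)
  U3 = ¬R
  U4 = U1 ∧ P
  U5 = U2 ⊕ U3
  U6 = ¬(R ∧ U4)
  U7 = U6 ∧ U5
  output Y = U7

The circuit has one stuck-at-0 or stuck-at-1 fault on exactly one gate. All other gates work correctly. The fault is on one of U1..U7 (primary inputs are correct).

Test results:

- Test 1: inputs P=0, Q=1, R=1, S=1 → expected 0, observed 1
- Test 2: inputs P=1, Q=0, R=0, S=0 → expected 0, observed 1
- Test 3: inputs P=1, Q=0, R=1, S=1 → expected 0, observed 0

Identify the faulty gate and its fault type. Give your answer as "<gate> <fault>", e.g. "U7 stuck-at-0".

Fault-free values for test 1 (P=0, Q=1, R=1, S=1): U1=0, U2=0, U3=0, U4=0, U5=0, U6=1, U7=0, giving Y=0. Observed 1.
Test 1: faults giving observed 1 are {U2 stuck-at-1, U3 stuck-at-1, U5 stuck-at-1, U7 stuck-at-1}.
Test 2 (P=1, Q=0, R=0, S=0): fault-free U1=1, U2=1, U3=1, U4=1, U5=0, U6=1, U7=0 → 0; observed 1. Eliminates U2 stuck-at-1, U3 stuck-at-1.
Test 3 (P=1, Q=0, R=1, S=1): fault-free U1=1, U2=0, U3=0, U4=1, U5=0, U6=0, U7=0 → 0; observed 0. Eliminates U7 stuck-at-1.
Only U5 stuck-at-1 is consistent with every test.

U5 stuck-at-1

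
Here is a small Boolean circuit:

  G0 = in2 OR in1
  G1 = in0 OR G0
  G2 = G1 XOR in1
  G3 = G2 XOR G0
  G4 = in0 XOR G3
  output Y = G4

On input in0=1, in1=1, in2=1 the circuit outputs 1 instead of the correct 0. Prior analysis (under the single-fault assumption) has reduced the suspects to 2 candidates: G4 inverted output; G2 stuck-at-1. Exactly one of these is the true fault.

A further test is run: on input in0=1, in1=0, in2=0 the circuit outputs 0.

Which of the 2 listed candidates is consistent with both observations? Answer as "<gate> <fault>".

Evaluate each candidate on input in0=1, in1=0, in2=0:
  G4 inverted output: G0=0, G1=1, G2=1, G3=1, G4=1 [inverted output] → 1 — eliminated
  G2 stuck-at-1: G0=0, G1=1, G2=1 [stuck-at-1], G3=1, G4=0 → 0 — matches
Only G2 stuck-at-1 reproduces the observed 0.

G2 stuck-at-1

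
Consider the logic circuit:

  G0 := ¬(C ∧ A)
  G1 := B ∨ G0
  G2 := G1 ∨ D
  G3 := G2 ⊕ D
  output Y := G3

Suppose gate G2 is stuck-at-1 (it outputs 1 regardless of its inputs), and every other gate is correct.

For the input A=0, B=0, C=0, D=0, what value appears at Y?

1

Propagate with G2 forced: G0=1, G1=1, G2=1 [stuck-at-1], G3=1.
So Y = 1. (Same as the fault-free value — the fault is masked on this input.)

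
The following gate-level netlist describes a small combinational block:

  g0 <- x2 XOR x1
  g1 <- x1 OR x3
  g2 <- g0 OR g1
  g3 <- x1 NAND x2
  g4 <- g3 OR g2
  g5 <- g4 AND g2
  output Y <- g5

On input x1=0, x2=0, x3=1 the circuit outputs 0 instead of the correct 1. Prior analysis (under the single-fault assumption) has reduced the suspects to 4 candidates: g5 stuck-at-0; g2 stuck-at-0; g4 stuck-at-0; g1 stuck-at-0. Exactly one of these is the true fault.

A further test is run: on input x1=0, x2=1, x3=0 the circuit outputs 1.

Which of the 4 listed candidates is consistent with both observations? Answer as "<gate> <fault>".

g1 stuck-at-0

Evaluate each candidate on input x1=0, x2=1, x3=0:
  g5 stuck-at-0: g0=1, g1=0, g2=1, g3=1, g4=1, g5=0 [stuck-at-0] → 0 — eliminated
  g2 stuck-at-0: g0=1, g1=0, g2=0 [stuck-at-0], g3=1, g4=1, g5=0 → 0 — eliminated
  g4 stuck-at-0: g0=1, g1=0, g2=1, g3=1, g4=0 [stuck-at-0], g5=0 → 0 — eliminated
  g1 stuck-at-0: g0=1, g1=0 [stuck-at-0], g2=1, g3=1, g4=1, g5=1 → 1 — matches
Only g1 stuck-at-0 reproduces the observed 1.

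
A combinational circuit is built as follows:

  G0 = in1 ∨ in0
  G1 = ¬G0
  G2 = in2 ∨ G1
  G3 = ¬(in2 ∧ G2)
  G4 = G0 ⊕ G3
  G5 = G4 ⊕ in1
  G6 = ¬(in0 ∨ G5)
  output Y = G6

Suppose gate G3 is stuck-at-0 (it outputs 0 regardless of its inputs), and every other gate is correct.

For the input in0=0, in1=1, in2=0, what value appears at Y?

1

Propagate with G3 forced: G0=1, G1=0, G2=0, G3=0 [stuck-at-0], G4=1, G5=0, G6=1.
So Y = 1. (Without the fault it would be 0.)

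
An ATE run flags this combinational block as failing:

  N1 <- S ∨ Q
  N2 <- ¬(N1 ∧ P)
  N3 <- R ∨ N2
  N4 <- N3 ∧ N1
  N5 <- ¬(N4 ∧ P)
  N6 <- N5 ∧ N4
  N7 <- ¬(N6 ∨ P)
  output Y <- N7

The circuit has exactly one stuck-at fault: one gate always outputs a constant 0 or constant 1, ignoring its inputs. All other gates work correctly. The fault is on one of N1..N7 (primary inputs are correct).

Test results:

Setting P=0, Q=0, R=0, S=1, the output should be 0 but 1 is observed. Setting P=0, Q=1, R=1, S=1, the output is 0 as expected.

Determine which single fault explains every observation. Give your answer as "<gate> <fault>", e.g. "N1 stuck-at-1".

N2 stuck-at-0

Fault-free values for test 1 (P=0, Q=0, R=0, S=1): N1=1, N2=1, N3=1, N4=1, N5=1, N6=1, N7=0, giving Y=0. Observed 1.
Test 1: faults giving observed 1 are {N1 stuck-at-0, N2 stuck-at-0, N3 stuck-at-0, N4 stuck-at-0, N5 stuck-at-0, N6 stuck-at-0, N7 stuck-at-1}.
Test 2 (P=0, Q=1, R=1, S=1): fault-free N1=1, N2=1, N3=1, N4=1, N5=1, N6=1, N7=0 → 0; observed 0. Eliminates N1 stuck-at-0, N3 stuck-at-0, N4 stuck-at-0, N5 stuck-at-0, N6 stuck-at-0, N7 stuck-at-1.
Only N2 stuck-at-0 is consistent with every test.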